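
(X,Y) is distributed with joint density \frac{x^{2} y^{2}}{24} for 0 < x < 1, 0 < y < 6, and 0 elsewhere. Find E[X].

f_X(x) = ∫_0^6 \frac{x^{2} y^{2}}{24} dy = 3 x^{2}
E[X] = ∫_0^1 x × (3 x^{2}) dx = \frac{3}{4}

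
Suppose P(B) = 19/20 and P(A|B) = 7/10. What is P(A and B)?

By definition, P(A|B) = P(A ∩ B) / P(B)
So P(A ∩ B) = P(A|B) × P(B)
= 7/10 × 19/20
= 133/200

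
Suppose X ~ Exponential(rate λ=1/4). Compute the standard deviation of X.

For X ~ Exponential(rate λ=1/4):
Var(X) = 16
SD(X) = √(Var(X)) = √(16) = 4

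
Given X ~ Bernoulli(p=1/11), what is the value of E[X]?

For X ~ Bernoulli(p=1/11), the expected value is:
E[X] = \frac{1}{11}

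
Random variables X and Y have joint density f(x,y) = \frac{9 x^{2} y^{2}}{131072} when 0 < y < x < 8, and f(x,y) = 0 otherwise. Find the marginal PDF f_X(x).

f_X(x) = ∫_0^x \frac{9 x^{2} y^{2}}{131072} dy = \frac{3 x^{5}}{131072}
for 0 < x < 8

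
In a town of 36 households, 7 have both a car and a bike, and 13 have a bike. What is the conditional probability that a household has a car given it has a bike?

P(A ∩ B) = 7/36
P(B) = 13/36
P(A|B) = P(A ∩ B) / P(B) = (7/36) / (13/36) = 7/13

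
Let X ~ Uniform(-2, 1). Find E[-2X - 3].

For X ~ Uniform(-2, 1):
E[X] = - \frac{1}{2}
E[-2X - 3] = -2 × E[X] - 3 = -2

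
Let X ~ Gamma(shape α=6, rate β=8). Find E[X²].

Using the identity E[X²] = Var(X) + (E[X])²:
E[X] = \frac{3}{4}
Var(X) = \frac{3}{32}
E[X²] = \frac{3}{32} + (\frac{3}{4})²
= \frac{21}{32}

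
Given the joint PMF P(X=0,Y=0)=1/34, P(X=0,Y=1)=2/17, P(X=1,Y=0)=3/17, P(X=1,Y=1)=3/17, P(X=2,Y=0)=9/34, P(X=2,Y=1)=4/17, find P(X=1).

P(X=1) = P(X=1,Y=0) + P(X=1,Y=1)
= 3/17 + 3/17
= 6/17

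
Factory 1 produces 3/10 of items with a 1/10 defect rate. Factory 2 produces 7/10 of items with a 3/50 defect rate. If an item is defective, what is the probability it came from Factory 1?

Using Bayes' theorem:
P(F1) = 3/10, P(D|F1) = 1/10
P(F2) = 7/10, P(D|F2) = 3/50
P(D) = P(D|F1)P(F1) + P(D|F2)P(F2)
     = \frac{9}{125}
P(F1|D) = P(D|F1)P(F1) / P(D)
= \frac{5}{12}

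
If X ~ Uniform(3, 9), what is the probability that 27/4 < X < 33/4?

P(27/4 < X < 33/4) = ∫_{27/4}^{33/4} f(x) dx
where f(x) = \frac{1}{6}
= \frac{1}{4}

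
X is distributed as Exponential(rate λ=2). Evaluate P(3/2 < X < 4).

P(3/2 < X < 4) = ∫_{3/2}^{4} f(x) dx
where f(x) = 2 e^{- 2 x}
= - \frac{1 - e^{5}}{e^{8}}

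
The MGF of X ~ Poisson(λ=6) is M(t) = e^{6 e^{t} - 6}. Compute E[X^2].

To find E[X^2], compute M^(2)(0):
M^(1)(t) = 6 e^{t} e^{6 e^{t} - 6}
M^(2)(t) = 36 e^{2 t} e^{6 e^{t} - 6} + 6 e^{t} e^{6 e^{t} - 6}
M^(2)(0) = 42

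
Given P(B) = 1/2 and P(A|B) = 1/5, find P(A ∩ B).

By definition, P(A|B) = P(A ∩ B) / P(B)
So P(A ∩ B) = P(A|B) × P(B)
= 1/5 × 1/2
= 1/10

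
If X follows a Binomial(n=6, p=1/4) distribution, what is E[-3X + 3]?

For X ~ Binomial(n=6, p=1/4):
E[X] = \frac{3}{2}
E[-3X + 3] = -3 × E[X] + 3 = - \frac{3}{2}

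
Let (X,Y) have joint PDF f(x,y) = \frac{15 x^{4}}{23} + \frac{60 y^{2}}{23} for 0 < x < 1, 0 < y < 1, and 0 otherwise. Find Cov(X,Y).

E[XY] = ∫∫ xy × f(x,y) dx dy = \frac{35}{92}
E[X] = \frac{25}{46}
E[Y] = \frac{33}{46}
Cov(X,Y) = E[XY] - E[X]E[Y] = - \frac{5}{529}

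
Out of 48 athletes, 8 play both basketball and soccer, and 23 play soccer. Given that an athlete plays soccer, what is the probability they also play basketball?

P(A ∩ B) = 8/48 = 1/6
P(B) = 23/48
P(A|B) = P(A ∩ B) / P(B) = (1/6) / (23/48) = 8/23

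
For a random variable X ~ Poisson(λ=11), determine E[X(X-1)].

E[X(X-1)] = E[X² - X] = E[X²] - E[X]
E[X] = 11
E[X²] = Var(X) + (E[X])² = 11 + (11)² = 132
E[X(X-1)] = 132 - 11 = 121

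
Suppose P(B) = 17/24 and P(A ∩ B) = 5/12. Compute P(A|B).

P(A|B) = P(A ∩ B) / P(B)
= (5/12) / (17/24)
= 10/17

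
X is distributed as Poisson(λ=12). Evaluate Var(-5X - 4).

For X ~ Poisson(λ=12):
Var(X) = 12
Var(-5X - 4) = (-5)² × Var(X) = 25 × 12 = 300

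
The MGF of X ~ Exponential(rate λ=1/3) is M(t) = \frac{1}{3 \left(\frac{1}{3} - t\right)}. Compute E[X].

To find E[X], compute M^(1)(0):
M^(1)(t) = \frac{1}{3 \left(\frac{1}{3} - t\right)^{2}}
M^(1)(0) = 3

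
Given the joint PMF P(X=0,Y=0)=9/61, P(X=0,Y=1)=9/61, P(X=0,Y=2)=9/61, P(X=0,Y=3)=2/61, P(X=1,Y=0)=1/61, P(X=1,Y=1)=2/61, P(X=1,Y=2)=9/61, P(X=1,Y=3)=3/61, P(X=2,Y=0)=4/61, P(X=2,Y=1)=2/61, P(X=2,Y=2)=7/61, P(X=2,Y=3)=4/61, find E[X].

First find marginal of X:
P(X=0) = 29/61
P(X=1) = 15/61
P(X=2) = 17/61
E[X] = 0 × 29/61 + 1 × 15/61 + 2 × 17/61 = 49/61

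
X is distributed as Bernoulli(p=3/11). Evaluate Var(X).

For X ~ Bernoulli(p=3/11):
Var(X) = \frac{24}{121}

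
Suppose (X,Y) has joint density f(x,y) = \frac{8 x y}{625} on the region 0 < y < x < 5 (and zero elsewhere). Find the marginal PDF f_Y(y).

f_Y(y) = ∫_y^5 \frac{8 x y}{625} dx = \frac{4 y \left(25 - y^{2}\right)}{625}
for 0 < y < 5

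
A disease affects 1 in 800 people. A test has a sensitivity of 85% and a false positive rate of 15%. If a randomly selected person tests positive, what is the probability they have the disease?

Let D = the rare event, + = positive/flagged.
P(D) = 1/800
P(+|D) = 85/100 = 17/20
P(+|D') = 15/100 = 3/20
P(+) = P(+|D)P(D) + P(+|D')P(D')
     = \frac{17}{20} × \frac{1}{800} + \frac{3}{20} × \frac{799}{800}
     = \frac{1207}{8000}
P(D|+) = P(+|D)P(D)/P(+) = \frac{1}{142}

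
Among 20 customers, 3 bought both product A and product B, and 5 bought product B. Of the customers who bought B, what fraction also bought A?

P(A ∩ B) = 3/20
P(B) = 5/20 = 1/4
P(A|B) = P(A ∩ B) / P(B) = (3/20) / (1/4) = 3/5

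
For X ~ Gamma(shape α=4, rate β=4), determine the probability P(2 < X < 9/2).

P(2 < X < 9/2) = ∫_{2}^{9/2} f(x) dx
where f(x) = \frac{128 x^{3} e^{- 4 x}}{3}
= \frac{-3459 + 379 e^{10}}{3 e^{18}}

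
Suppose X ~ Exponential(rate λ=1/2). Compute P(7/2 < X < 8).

P(7/2 < X < 8) = ∫_{7/2}^{8} f(x) dx
where f(x) = \frac{e^{- \frac{x}{2}}}{2}
= - \frac{1}{e^{4}} + e^{- \frac{7}{4}}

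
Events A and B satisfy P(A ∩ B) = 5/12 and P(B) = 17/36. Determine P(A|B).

P(A|B) = P(A ∩ B) / P(B)
= (5/12) / (17/36)
= 15/17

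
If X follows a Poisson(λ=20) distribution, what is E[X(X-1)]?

E[X(X-1)] = E[X² - X] = E[X²] - E[X]
E[X] = 20
E[X²] = Var(X) + (E[X])² = 20 + (20)² = 420
E[X(X-1)] = 420 - 20 = 400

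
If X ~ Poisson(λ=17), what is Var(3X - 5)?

For X ~ Poisson(λ=17):
Var(X) = 17
Var(3X - 5) = (3)² × Var(X) = 9 × 17 = 153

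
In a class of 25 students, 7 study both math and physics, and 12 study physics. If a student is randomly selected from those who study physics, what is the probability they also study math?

P(A ∩ B) = 7/25
P(B) = 12/25
P(A|B) = P(A ∩ B) / P(B) = (7/25) / (12/25) = 7/12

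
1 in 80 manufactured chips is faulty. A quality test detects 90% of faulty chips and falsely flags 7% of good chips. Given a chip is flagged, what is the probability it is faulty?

Let D = the rare event, + = positive/flagged.
P(D) = 1/80
P(+|D) = 90/100 = 9/10
P(+|D') = 7/100
P(+) = P(+|D)P(D) + P(+|D')P(D')
     = \frac{9}{10} × \frac{1}{80} + \frac{7}{100} × \frac{79}{80}
     = \frac{643}{8000}
P(D|+) = P(+|D)P(D)/P(+) = \frac{90}{643}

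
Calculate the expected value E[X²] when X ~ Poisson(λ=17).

Using the identity E[X²] = Var(X) + (E[X])²:
E[X] = 17
Var(X) = 17
E[X²] = 17 + (17)²
= 306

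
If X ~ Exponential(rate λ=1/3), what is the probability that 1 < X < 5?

P(1 < X < 5) = ∫_{1}^{5} f(x) dx
where f(x) = \frac{e^{- \frac{x}{3}}}{3}
= - \frac{1 - e^{\frac{4}{3}}}{e^{\frac{5}{3}}}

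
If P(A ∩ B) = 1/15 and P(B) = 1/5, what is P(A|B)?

P(A|B) = P(A ∩ B) / P(B)
= (1/15) / (1/5)
= 1/3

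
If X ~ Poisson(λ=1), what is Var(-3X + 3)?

For X ~ Poisson(λ=1):
Var(X) = 1
Var(-3X + 3) = (-3)² × Var(X) = 9 × 1 = 9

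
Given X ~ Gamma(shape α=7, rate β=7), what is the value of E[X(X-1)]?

E[X(X-1)] = E[X² - X] = E[X²] - E[X]
E[X] = 1
E[X²] = Var(X) + (E[X])² = \frac{1}{7} + (1)² = \frac{8}{7}
E[X(X-1)] = \frac{8}{7} - 1 = \frac{1}{7}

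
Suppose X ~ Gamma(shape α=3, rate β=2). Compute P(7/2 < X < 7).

P(7/2 < X < 7) = ∫_{7/2}^{7} f(x) dx
where f(x) = 4 x^{2} e^{- 2 x}
= \frac{-226 + 65 e^{7}}{2 e^{14}}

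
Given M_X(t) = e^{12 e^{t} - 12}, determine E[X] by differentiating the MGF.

To find E[X], compute M^(1)(0):
M^(1)(t) = 12 e^{t} e^{12 e^{t} - 12}
M^(1)(0) = 12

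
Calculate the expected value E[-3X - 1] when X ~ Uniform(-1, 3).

For X ~ Uniform(-1, 3):
E[X] = 1
E[-3X - 1] = -3 × E[X] - 1 = -4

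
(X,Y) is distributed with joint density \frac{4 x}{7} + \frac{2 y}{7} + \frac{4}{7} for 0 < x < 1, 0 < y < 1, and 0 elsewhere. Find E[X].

E[X] = ∫_0^1 ∫_0^1 x × f(x,y) dy dx
= ∫_0^1 ∫_0^1 x × (\frac{4 x}{7} + \frac{2 y}{7} + \frac{4}{7}) dy dx
= \frac{23}{42}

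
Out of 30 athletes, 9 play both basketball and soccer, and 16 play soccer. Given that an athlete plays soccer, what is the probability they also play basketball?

P(A ∩ B) = 9/30 = 3/10
P(B) = 16/30 = 8/15
P(A|B) = P(A ∩ B) / P(B) = (3/10) / (8/15) = 9/16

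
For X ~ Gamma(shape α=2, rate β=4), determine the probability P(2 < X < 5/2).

P(2 < X < 5/2) = ∫_{2}^{5/2} f(x) dx
where f(x) = 16 x e^{- 4 x}
= \frac{-11 + 9 e^{2}}{e^{10}}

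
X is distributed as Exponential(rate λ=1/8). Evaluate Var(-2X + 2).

For X ~ Exponential(rate λ=1/8):
Var(X) = 64
Var(-2X + 2) = (-2)² × Var(X) = 4 × 64 = 256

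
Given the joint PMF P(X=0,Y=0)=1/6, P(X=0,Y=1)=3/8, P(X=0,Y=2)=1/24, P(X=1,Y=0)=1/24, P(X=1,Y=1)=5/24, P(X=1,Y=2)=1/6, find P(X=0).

P(X=0) = P(X=0,Y=0) + P(X=0,Y=1) + P(X=0,Y=2)
= 1/6 + 3/8 + 1/24
= 7/12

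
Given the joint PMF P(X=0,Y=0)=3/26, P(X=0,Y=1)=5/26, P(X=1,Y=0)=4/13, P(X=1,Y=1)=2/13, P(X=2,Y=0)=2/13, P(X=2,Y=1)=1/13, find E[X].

First find marginal of X:
P(X=0) = 4/13
P(X=1) = 6/13
P(X=2) = 3/13
E[X] = 0 × 4/13 + 1 × 6/13 + 2 × 3/13 = 12/13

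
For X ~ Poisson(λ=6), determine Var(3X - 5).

For X ~ Poisson(λ=6):
Var(X) = 6
Var(3X - 5) = (3)² × Var(X) = 9 × 6 = 54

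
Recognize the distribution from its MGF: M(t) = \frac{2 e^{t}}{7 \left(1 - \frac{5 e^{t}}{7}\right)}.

The MGF M(t) = \frac{2 e^{t}}{7 \left(1 - \frac{5 e^{t}}{7}\right)} is the standard form for the Geometric distribution.
Comparing with the known MGF formula identifies: Geometric(p=2/7), X = trial number of first success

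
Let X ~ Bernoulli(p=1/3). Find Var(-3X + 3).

For X ~ Bernoulli(p=1/3):
Var(X) = \frac{2}{9}
Var(-3X + 3) = (-3)² × Var(X) = 9 × \frac{2}{9} = 2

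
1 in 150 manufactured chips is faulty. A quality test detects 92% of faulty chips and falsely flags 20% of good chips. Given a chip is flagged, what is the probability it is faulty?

Let D = the rare event, + = positive/flagged.
P(D) = 1/150
P(+|D) = 92/100 = 23/25
P(+|D') = 20/100 = 1/5
P(+) = P(+|D)P(D) + P(+|D')P(D')
     = \frac{23}{25} × \frac{1}{150} + \frac{1}{5} × \frac{149}{150}
     = \frac{128}{625}
P(D|+) = P(+|D)P(D)/P(+) = \frac{23}{768}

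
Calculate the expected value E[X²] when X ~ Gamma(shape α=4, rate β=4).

Using the identity E[X²] = Var(X) + (E[X])²:
E[X] = 1
Var(X) = \frac{1}{4}
E[X²] = \frac{1}{4} + (1)²
= \frac{5}{4}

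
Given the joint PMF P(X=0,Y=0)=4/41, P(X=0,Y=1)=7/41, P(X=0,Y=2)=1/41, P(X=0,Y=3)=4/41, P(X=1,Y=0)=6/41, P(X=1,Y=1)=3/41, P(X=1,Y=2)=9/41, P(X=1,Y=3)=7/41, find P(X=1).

P(X=1) = P(X=1,Y=0) + P(X=1,Y=1) + P(X=1,Y=2) + P(X=1,Y=3)
= 6/41 + 3/41 + 9/41 + 7/41
= 25/41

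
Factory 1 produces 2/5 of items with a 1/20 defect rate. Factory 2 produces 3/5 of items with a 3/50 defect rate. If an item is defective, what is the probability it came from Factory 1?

Using Bayes' theorem:
P(F1) = 2/5, P(D|F1) = 1/20
P(F2) = 3/5, P(D|F2) = 3/50
P(D) = P(D|F1)P(F1) + P(D|F2)P(F2)
     = \frac{7}{125}
P(F1|D) = P(D|F1)P(F1) / P(D)
= \frac{5}{14}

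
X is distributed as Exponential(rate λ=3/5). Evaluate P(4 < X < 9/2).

P(4 < X < 9/2) = ∫_{4}^{9/2} f(x) dx
where f(x) = \frac{3 e^{- \frac{3 x}{5}}}{5}
= - \frac{1}{e^{\frac{27}{10}}} + e^{- \frac{12}{5}}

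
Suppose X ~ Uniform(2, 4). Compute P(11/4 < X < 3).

P(11/4 < X < 3) = ∫_{11/4}^{3} f(x) dx
where f(x) = \frac{1}{2}
= \frac{1}{8}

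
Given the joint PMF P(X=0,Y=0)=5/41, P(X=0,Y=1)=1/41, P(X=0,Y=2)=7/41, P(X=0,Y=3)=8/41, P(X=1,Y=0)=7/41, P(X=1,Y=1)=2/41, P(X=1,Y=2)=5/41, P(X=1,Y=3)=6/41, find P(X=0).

P(X=0) = P(X=0,Y=0) + P(X=0,Y=1) + P(X=0,Y=2) + P(X=0,Y=3)
= 5/41 + 1/41 + 7/41 + 8/41
= 21/41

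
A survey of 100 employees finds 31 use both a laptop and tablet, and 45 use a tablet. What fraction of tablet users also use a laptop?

P(A ∩ B) = 31/100
P(B) = 45/100 = 9/20
P(A|B) = P(A ∩ B) / P(B) = (31/100) / (9/20) = 31/45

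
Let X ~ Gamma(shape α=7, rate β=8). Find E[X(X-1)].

E[X(X-1)] = E[X² - X] = E[X²] - E[X]
E[X] = \frac{7}{8}
E[X²] = Var(X) + (E[X])² = \frac{7}{64} + (\frac{7}{8})² = \frac{7}{8}
E[X(X-1)] = \frac{7}{8} - \frac{7}{8} = 0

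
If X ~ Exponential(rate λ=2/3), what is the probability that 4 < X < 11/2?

P(4 < X < 11/2) = ∫_{4}^{11/2} f(x) dx
where f(x) = \frac{2 e^{- \frac{2 x}{3}}}{3}
= - \frac{1 - e}{e^{\frac{11}{3}}}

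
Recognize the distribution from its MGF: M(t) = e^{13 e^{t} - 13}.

The MGF M(t) = e^{13 e^{t} - 13} is the standard form for the Poisson distribution.
Comparing with the known MGF formula identifies: Poisson(λ=13)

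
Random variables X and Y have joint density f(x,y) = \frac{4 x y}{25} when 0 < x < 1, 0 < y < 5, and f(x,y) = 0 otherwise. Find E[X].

f_X(x) = ∫_0^5 \frac{4 x y}{25} dy = 2 x
E[X] = ∫_0^1 x × (2 x) dx = \frac{2}{3}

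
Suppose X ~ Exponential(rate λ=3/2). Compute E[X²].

Using the identity E[X²] = Var(X) + (E[X])²:
E[X] = \frac{2}{3}
Var(X) = \frac{4}{9}
E[X²] = \frac{4}{9} + (\frac{2}{3})²
= \frac{8}{9}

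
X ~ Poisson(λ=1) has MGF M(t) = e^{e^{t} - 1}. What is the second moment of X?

To find E[X^2], compute M^(2)(0):
M^(1)(t) = e^{t} e^{e^{t} - 1}
M^(2)(t) = e^{2 t} e^{e^{t} - 1} + e^{t} e^{e^{t} - 1}
M^(2)(0) = 2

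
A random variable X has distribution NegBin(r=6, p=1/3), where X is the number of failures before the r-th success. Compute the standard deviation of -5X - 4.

For X ~ NegBin(r=6, p=1/3), where X is the number of failures before the r-th success:
Var(X) = 36
SD(X) = √(Var(X)) = √(36) = 6
SD(-5X - 4) = |-5| × SD(X) = 5 × 6 = 30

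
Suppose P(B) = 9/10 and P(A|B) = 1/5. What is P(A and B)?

By definition, P(A|B) = P(A ∩ B) / P(B)
So P(A ∩ B) = P(A|B) × P(B)
= 1/5 × 9/10
= 9/50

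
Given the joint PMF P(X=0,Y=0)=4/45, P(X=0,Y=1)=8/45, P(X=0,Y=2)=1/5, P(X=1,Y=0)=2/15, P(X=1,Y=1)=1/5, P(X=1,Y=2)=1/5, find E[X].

First find marginal of X:
P(X=0) = 7/15
P(X=1) = 8/15
E[X] = 0 × 7/15 + 1 × 8/15 = 8/15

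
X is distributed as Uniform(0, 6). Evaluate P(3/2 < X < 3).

P(3/2 < X < 3) = ∫_{3/2}^{3} f(x) dx
where f(x) = \frac{1}{6}
= \frac{1}{4}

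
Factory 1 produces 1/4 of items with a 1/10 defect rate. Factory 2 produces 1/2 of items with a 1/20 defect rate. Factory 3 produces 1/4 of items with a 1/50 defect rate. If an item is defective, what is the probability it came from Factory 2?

Using Bayes' theorem:
P(F1) = 1/4, P(D|F1) = 1/10
P(F2) = 1/2, P(D|F2) = 1/20
P(F3) = 1/4, P(D|F3) = 1/50
P(D) = P(D|F1)P(F1) + P(D|F2)P(F2) + P(D|F3)P(F3)
     = \frac{11}{200}
P(F2|D) = P(D|F2)P(F2) / P(D)
= \frac{5}{11}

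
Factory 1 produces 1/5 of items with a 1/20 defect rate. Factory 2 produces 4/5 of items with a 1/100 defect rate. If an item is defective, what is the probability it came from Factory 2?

Using Bayes' theorem:
P(F1) = 1/5, P(D|F1) = 1/20
P(F2) = 4/5, P(D|F2) = 1/100
P(D) = P(D|F1)P(F1) + P(D|F2)P(F2)
     = \frac{9}{500}
P(F2|D) = P(D|F2)P(F2) / P(D)
= \frac{4}{9}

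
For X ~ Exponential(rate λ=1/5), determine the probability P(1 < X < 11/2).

P(1 < X < 11/2) = ∫_{1}^{11/2} f(x) dx
where f(x) = \frac{e^{- \frac{x}{5}}}{5}
= - \frac{1}{e^{\frac{11}{10}}} + e^{- \frac{1}{5}}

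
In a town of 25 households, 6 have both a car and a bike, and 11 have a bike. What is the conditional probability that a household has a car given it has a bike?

P(A ∩ B) = 6/25
P(B) = 11/25
P(A|B) = P(A ∩ B) / P(B) = (6/25) / (11/25) = 6/11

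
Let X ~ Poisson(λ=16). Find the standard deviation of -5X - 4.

For X ~ Poisson(λ=16):
Var(X) = 16
SD(X) = √(Var(X)) = √(16) = 4
SD(-5X - 4) = |-5| × SD(X) = 5 × 4 = 20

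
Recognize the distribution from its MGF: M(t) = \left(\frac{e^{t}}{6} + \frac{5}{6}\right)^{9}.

The MGF M(t) = \left(\frac{e^{t}}{6} + \frac{5}{6}\right)^{9} is the standard form for the Binomial distribution.
Comparing with the known MGF formula identifies: Binomial(n=9, p=1/6)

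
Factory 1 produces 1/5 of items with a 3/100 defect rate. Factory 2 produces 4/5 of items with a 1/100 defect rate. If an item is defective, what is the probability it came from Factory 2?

Using Bayes' theorem:
P(F1) = 1/5, P(D|F1) = 3/100
P(F2) = 4/5, P(D|F2) = 1/100
P(D) = P(D|F1)P(F1) + P(D|F2)P(F2)
     = \frac{7}{500}
P(F2|D) = P(D|F2)P(F2) / P(D)
= \frac{4}{7}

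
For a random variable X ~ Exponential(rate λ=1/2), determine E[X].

For X ~ Exponential(rate λ=1/2), the expected value is:
E[X] = 2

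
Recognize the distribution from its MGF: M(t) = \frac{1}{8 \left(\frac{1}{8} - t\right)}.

The MGF M(t) = \frac{1}{8 \left(\frac{1}{8} - t\right)} is the standard form for the Exponential distribution.
Comparing with the known MGF formula identifies: Exponential(rate λ=1/8)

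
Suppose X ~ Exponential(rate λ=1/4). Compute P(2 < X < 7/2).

P(2 < X < 7/2) = ∫_{2}^{7/2} f(x) dx
where f(x) = \frac{e^{- \frac{x}{4}}}{4}
= - \frac{1}{e^{\frac{7}{8}}} + e^{- \frac{1}{2}}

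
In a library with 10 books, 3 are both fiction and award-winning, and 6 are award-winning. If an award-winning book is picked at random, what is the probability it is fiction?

P(A ∩ B) = 3/10
P(B) = 6/10 = 3/5
P(A|B) = P(A ∩ B) / P(B) = (3/10) / (3/5) = 1/2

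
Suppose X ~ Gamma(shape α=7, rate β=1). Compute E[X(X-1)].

E[X(X-1)] = E[X² - X] = E[X²] - E[X]
E[X] = 7
E[X²] = Var(X) + (E[X])² = 7 + (7)² = 56
E[X(X-1)] = 56 - 7 = 49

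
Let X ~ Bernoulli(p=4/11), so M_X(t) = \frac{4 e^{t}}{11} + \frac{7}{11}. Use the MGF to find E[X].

To find E[X], compute M^(1)(0):
M^(1)(t) = \frac{4 e^{t}}{11}
M^(1)(0) = \frac{4}{11}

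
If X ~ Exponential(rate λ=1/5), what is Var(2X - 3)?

For X ~ Exponential(rate λ=1/5):
Var(X) = 25
Var(2X - 3) = (2)² × Var(X) = 4 × 25 = 100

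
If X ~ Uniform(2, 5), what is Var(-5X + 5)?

For X ~ Uniform(2, 5):
Var(X) = \frac{3}{4}
Var(-5X + 5) = (-5)² × Var(X) = 25 × \frac{3}{4} = \frac{75}{4}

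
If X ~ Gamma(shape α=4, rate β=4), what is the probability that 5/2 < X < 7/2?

P(5/2 < X < 7/2) = ∫_{5/2}^{7/2} f(x) dx
where f(x) = \frac{128 x^{3} e^{- 4 x}}{3}
= \frac{-1711 + 683 e^{4}}{3 e^{14}}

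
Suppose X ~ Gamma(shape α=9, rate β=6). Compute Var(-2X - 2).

For X ~ Gamma(shape α=9, rate β=6):
Var(X) = \frac{1}{4}
Var(-2X - 2) = (-2)² × Var(X) = 4 × \frac{1}{4} = 1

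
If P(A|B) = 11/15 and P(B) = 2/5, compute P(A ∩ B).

By definition, P(A|B) = P(A ∩ B) / P(B)
So P(A ∩ B) = P(A|B) × P(B)
= 11/15 × 2/5
= 22/75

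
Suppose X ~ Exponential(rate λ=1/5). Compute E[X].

For X ~ Exponential(rate λ=1/5), the expected value is:
E[X] = 5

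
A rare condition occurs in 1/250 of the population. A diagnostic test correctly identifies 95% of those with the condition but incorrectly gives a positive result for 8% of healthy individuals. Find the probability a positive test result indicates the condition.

Let D = the rare event, + = positive/flagged.
P(D) = 1/250
P(+|D) = 95/100 = 19/20
P(+|D') = 8/100 = 2/25
P(+) = P(+|D)P(D) + P(+|D')P(D')
     = \frac{19}{20} × \frac{1}{250} + \frac{2}{25} × \frac{249}{250}
     = \frac{2087}{25000}
P(D|+) = P(+|D)P(D)/P(+) = \frac{95}{2087}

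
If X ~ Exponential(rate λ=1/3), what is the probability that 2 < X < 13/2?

P(2 < X < 13/2) = ∫_{2}^{13/2} f(x) dx
where f(x) = \frac{e^{- \frac{x}{3}}}{3}
= - \frac{1}{e^{\frac{13}{6}}} + e^{- \frac{2}{3}}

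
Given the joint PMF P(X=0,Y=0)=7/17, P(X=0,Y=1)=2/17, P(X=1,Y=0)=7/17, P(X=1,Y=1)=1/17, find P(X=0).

P(X=0) = P(X=0,Y=0) + P(X=0,Y=1)
= 7/17 + 2/17
= 9/17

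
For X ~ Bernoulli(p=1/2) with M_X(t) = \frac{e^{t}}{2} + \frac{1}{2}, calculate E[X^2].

To find E[X^2], compute M^(2)(0):
M^(1)(t) = \frac{e^{t}}{2}
M^(2)(t) = \frac{e^{t}}{2}
M^(2)(0) = \frac{1}{2}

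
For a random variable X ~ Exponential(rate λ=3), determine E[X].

For X ~ Exponential(rate λ=3), the expected value is:
E[X] = \frac{1}{3}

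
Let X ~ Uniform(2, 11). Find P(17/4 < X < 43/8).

P(17/4 < X < 43/8) = ∫_{17/4}^{43/8} f(x) dx
where f(x) = \frac{1}{9}
= \frac{1}{8}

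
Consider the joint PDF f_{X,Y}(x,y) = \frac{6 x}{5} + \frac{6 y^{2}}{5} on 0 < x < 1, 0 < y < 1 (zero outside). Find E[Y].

E[Y] = ∫_0^1 ∫_0^1 y × f(x,y) dx dy
= \frac{3}{5}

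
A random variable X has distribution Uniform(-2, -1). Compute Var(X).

For X ~ Uniform(-2, -1):
Var(X) = \frac{1}{12}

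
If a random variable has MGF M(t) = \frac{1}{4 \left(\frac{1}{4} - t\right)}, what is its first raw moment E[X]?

To find E[X], compute M^(1)(0):
M^(1)(t) = \frac{1}{4 \left(\frac{1}{4} - t\right)^{2}}
M^(1)(0) = 4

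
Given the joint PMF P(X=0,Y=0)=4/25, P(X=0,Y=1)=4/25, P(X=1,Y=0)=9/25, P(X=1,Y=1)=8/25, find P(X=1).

P(X=1) = P(X=1,Y=0) + P(X=1,Y=1)
= 9/25 + 8/25
= 17/25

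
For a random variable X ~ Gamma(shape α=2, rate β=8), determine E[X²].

Using the identity E[X²] = Var(X) + (E[X])²:
E[X] = \frac{1}{4}
Var(X) = \frac{1}{32}
E[X²] = \frac{1}{32} + (\frac{1}{4})²
= \frac{3}{32}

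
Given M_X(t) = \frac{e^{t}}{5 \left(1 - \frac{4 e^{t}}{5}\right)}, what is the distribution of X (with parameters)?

The MGF M(t) = \frac{e^{t}}{5 \left(1 - \frac{4 e^{t}}{5}\right)} is the standard form for the Geometric distribution.
Comparing with the known MGF formula identifies: Geometric(p=1/5), X = trial number of first success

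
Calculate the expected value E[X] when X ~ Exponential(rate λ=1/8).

For X ~ Exponential(rate λ=1/8), the expected value is:
E[X] = 8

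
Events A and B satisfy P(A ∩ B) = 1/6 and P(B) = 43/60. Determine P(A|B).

P(A|B) = P(A ∩ B) / P(B)
= (1/6) / (43/60)
= 10/43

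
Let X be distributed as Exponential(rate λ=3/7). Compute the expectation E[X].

For X ~ Exponential(rate λ=3/7), the expected value is:
E[X] = \frac{7}{3}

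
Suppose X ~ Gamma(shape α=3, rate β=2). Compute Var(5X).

For X ~ Gamma(shape α=3, rate β=2):
Var(X) = \frac{3}{4}
Var(5X) = (5)² × Var(X) = 25 × \frac{3}{4} = \frac{75}{4}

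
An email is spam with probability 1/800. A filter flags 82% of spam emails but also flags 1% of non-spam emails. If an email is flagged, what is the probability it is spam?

Let D = the rare event, + = positive/flagged.
P(D) = 1/800
P(+|D) = 82/100 = 41/50
P(+|D') = 1/100
P(+) = P(+|D)P(D) + P(+|D')P(D')
     = \frac{41}{50} × \frac{1}{800} + \frac{1}{100} × \frac{799}{800}
     = \frac{881}{80000}
P(D|+) = P(+|D)P(D)/P(+) = \frac{82}{881}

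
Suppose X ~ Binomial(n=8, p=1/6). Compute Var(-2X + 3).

For X ~ Binomial(n=8, p=1/6):
Var(X) = \frac{10}{9}
Var(-2X + 3) = (-2)² × Var(X) = 4 × \frac{10}{9} = \frac{40}{9}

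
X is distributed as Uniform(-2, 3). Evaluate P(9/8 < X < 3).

P(9/8 < X < 3) = ∫_{9/8}^{3} f(x) dx
where f(x) = \frac{1}{5}
= \frac{3}{8}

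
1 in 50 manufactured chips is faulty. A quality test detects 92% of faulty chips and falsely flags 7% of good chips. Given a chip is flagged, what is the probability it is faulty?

Let D = the rare event, + = positive/flagged.
P(D) = 1/50
P(+|D) = 92/100 = 23/25
P(+|D') = 7/100
P(+) = P(+|D)P(D) + P(+|D')P(D')
     = \frac{23}{25} × \frac{1}{50} + \frac{7}{100} × \frac{49}{50}
     = \frac{87}{1000}
P(D|+) = P(+|D)P(D)/P(+) = \frac{92}{435}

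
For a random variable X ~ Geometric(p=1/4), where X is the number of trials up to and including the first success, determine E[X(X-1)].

E[X(X-1)] = E[X² - X] = E[X²] - E[X]
E[X] = 4
E[X²] = Var(X) + (E[X])² = 12 + (4)² = 28
E[X(X-1)] = 28 - 4 = 24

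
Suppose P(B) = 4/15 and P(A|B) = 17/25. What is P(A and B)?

By definition, P(A|B) = P(A ∩ B) / P(B)
So P(A ∩ B) = P(A|B) × P(B)
= 17/25 × 4/15
= 68/375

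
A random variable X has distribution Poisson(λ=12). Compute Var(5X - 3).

For X ~ Poisson(λ=12):
Var(X) = 12
Var(5X - 3) = (5)² × Var(X) = 25 × 12 = 300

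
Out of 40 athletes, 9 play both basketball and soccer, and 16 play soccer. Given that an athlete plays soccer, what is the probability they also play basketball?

P(A ∩ B) = 9/40
P(B) = 16/40 = 2/5
P(A|B) = P(A ∩ B) / P(B) = (9/40) / (2/5) = 9/16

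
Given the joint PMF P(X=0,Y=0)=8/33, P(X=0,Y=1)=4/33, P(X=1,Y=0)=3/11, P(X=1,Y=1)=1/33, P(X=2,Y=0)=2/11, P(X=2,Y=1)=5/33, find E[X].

First find marginal of X:
P(X=0) = 4/11
P(X=1) = 10/33
P(X=2) = 1/3
E[X] = 0 × 4/11 + 1 × 10/33 + 2 × 1/3 = 32/33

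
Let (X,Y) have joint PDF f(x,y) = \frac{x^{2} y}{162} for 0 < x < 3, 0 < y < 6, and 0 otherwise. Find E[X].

f_X(x) = ∫_0^6 \frac{x^{2} y}{162} dy = \frac{x^{2}}{9}
E[X] = ∫_0^3 x × (\frac{x^{2}}{9}) dx = \frac{9}{4}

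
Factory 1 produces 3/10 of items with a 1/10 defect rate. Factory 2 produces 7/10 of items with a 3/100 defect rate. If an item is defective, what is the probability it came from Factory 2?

Using Bayes' theorem:
P(F1) = 3/10, P(D|F1) = 1/10
P(F2) = 7/10, P(D|F2) = 3/100
P(D) = P(D|F1)P(F1) + P(D|F2)P(F2)
     = \frac{51}{1000}
P(F2|D) = P(D|F2)P(F2) / P(D)
= \frac{7}{17}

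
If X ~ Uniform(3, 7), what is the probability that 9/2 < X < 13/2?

P(9/2 < X < 13/2) = ∫_{9/2}^{13/2} f(x) dx
where f(x) = \frac{1}{4}
= \frac{1}{2}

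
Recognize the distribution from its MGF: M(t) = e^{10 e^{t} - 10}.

The MGF M(t) = e^{10 e^{t} - 10} is the standard form for the Poisson distribution.
Comparing with the known MGF formula identifies: Poisson(λ=10)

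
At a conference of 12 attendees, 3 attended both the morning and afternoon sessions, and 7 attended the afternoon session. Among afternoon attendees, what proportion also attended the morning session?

P(A ∩ B) = 3/12 = 1/4
P(B) = 7/12
P(A|B) = P(A ∩ B) / P(B) = (1/4) / (7/12) = 3/7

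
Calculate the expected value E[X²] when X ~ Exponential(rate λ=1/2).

Using the identity E[X²] = Var(X) + (E[X])²:
E[X] = 2
Var(X) = 4
E[X²] = 4 + (2)²
= 8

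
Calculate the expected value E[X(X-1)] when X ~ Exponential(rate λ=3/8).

E[X(X-1)] = E[X² - X] = E[X²] - E[X]
E[X] = \frac{8}{3}
E[X²] = Var(X) + (E[X])² = \frac{64}{9} + (\frac{8}{3})² = \frac{128}{9}
E[X(X-1)] = \frac{128}{9} - \frac{8}{3} = \frac{104}{9}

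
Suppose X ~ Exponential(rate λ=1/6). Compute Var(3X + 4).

For X ~ Exponential(rate λ=1/6):
Var(X) = 36
Var(3X + 4) = (3)² × Var(X) = 9 × 36 = 324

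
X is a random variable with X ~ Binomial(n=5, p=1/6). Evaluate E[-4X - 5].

For X ~ Binomial(n=5, p=1/6):
E[X] = \frac{5}{6}
E[-4X - 5] = -4 × E[X] - 5 = - \frac{25}{3}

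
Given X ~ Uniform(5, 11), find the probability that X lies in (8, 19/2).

P(8 < X < 19/2) = ∫_{8}^{19/2} f(x) dx
where f(x) = \frac{1}{6}
= \frac{1}{4}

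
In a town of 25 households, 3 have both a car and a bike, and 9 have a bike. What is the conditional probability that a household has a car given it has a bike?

P(A ∩ B) = 3/25
P(B) = 9/25
P(A|B) = P(A ∩ B) / P(B) = (3/25) / (9/25) = 1/3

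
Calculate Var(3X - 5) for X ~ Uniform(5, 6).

For X ~ Uniform(5, 6):
Var(X) = \frac{1}{12}
Var(3X - 5) = (3)² × Var(X) = 9 × \frac{1}{12} = \frac{3}{4}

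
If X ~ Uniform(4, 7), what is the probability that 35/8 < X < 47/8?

P(35/8 < X < 47/8) = ∫_{35/8}^{47/8} f(x) dx
where f(x) = \frac{1}{3}
= \frac{1}{2}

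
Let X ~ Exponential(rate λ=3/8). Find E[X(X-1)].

E[X(X-1)] = E[X² - X] = E[X²] - E[X]
E[X] = \frac{8}{3}
E[X²] = Var(X) + (E[X])² = \frac{64}{9} + (\frac{8}{3})² = \frac{128}{9}
E[X(X-1)] = \frac{128}{9} - \frac{8}{3} = \frac{104}{9}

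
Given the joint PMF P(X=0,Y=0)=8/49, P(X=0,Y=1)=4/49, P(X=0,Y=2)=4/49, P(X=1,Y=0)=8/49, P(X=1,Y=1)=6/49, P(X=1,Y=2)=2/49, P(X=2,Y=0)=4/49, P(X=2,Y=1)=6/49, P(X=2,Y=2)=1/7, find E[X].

First find marginal of X:
P(X=0) = 16/49
P(X=1) = 16/49
P(X=2) = 17/49
E[X] = 0 × 16/49 + 1 × 16/49 + 2 × 17/49 = 50/49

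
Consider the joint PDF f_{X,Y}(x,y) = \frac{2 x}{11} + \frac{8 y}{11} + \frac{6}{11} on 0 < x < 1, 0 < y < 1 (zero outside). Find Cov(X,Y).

E[XY] = ∫∫ xy × f(x,y) dx dy = \frac{19}{66}
E[X] = \frac{17}{33}
E[Y] = \frac{37}{66}
Cov(X,Y) = E[XY] - E[X]E[Y] = - \frac{1}{1089}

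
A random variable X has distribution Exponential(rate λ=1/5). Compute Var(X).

For X ~ Exponential(rate λ=1/5):
Var(X) = 25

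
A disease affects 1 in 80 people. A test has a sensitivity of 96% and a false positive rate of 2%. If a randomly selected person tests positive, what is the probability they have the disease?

Let D = the rare event, + = positive/flagged.
P(D) = 1/80
P(+|D) = 96/100 = 24/25
P(+|D') = 2/100 = 1/50
P(+) = P(+|D)P(D) + P(+|D')P(D')
     = \frac{24}{25} × \frac{1}{80} + \frac{1}{50} × \frac{79}{80}
     = \frac{127}{4000}
P(D|+) = P(+|D)P(D)/P(+) = \frac{48}{127}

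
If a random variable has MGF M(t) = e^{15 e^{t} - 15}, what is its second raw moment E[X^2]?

To find E[X^2], compute M^(2)(0):
M^(1)(t) = 15 e^{t} e^{15 e^{t} - 15}
M^(2)(t) = 225 e^{2 t} e^{15 e^{t} - 15} + 15 e^{t} e^{15 e^{t} - 15}
M^(2)(0) = 240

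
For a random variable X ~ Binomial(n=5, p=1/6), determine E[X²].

Using the identity E[X²] = Var(X) + (E[X])²:
E[X] = \frac{5}{6}
Var(X) = \frac{25}{36}
E[X²] = \frac{25}{36} + (\frac{5}{6})²
= \frac{25}{18}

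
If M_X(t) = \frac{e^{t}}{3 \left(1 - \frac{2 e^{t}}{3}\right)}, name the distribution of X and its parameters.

The MGF M(t) = \frac{e^{t}}{3 \left(1 - \frac{2 e^{t}}{3}\right)} is the standard form for the Geometric distribution.
Comparing with the known MGF formula identifies: Geometric(p=1/3), X = trial number of first success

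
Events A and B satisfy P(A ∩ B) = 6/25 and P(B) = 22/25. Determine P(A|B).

P(A|B) = P(A ∩ B) / P(B)
= (6/25) / (22/25)
= 3/11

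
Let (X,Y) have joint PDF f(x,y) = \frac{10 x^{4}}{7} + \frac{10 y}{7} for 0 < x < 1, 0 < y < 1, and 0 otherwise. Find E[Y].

E[Y] = ∫_0^1 ∫_0^1 y × f(x,y) dx dy
= \frac{13}{21}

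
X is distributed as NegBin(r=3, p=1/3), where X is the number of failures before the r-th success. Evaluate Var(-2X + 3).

For X ~ NegBin(r=3, p=1/3), where X is the number of failures before the r-th success:
Var(X) = 18
Var(-2X + 3) = (-2)² × Var(X) = 4 × 18 = 72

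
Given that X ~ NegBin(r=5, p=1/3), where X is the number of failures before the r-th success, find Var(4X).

For X ~ NegBin(r=5, p=1/3), where X is the number of failures before the r-th success:
Var(X) = 30
Var(4X) = (4)² × Var(X) = 16 × 30 = 480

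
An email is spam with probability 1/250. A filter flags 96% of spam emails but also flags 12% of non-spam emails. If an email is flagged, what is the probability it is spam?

Let D = the rare event, + = positive/flagged.
P(D) = 1/250
P(+|D) = 96/100 = 24/25
P(+|D') = 12/100 = 3/25
P(+) = P(+|D)P(D) + P(+|D')P(D')
     = \frac{24}{25} × \frac{1}{250} + \frac{3}{25} × \frac{249}{250}
     = \frac{771}{6250}
P(D|+) = P(+|D)P(D)/P(+) = \frac{8}{257}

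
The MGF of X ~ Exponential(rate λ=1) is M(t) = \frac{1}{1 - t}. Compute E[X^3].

To find E[X^3], compute M^(3)(0):
M^(1)(t) = \frac{1}{\left(1 - t\right)^{2}}
M^(2)(t) = \frac{2}{\left(1 - t\right)^{3}}
M^(3)(t) = \frac{6}{\left(1 - t\right)^{4}}
M^(3)(0) = 6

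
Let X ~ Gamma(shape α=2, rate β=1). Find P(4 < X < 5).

P(4 < X < 5) = ∫_{4}^{5} f(x) dx
where f(x) = x e^{- x}
= \frac{-6 + 5 e}{e^{5}}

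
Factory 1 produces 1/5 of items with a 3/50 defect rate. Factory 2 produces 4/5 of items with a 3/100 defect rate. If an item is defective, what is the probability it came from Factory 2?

Using Bayes' theorem:
P(F1) = 1/5, P(D|F1) = 3/50
P(F2) = 4/5, P(D|F2) = 3/100
P(D) = P(D|F1)P(F1) + P(D|F2)P(F2)
     = \frac{9}{250}
P(F2|D) = P(D|F2)P(F2) / P(D)
= \frac{2}{3}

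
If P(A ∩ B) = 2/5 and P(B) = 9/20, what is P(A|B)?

P(A|B) = P(A ∩ B) / P(B)
= (2/5) / (9/20)
= 8/9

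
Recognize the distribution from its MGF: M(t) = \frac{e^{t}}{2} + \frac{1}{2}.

The MGF M(t) = \frac{e^{t}}{2} + \frac{1}{2} is the standard form for the Bernoulli distribution.
Comparing with the known MGF formula identifies: Bernoulli(p=1/2)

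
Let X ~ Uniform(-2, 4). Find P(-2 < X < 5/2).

P(-2 < X < 5/2) = ∫_{-2}^{5/2} f(x) dx
where f(x) = \frac{1}{6}
= \frac{3}{4}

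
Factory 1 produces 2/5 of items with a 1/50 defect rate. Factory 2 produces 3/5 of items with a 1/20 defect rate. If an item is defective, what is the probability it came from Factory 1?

Using Bayes' theorem:
P(F1) = 2/5, P(D|F1) = 1/50
P(F2) = 3/5, P(D|F2) = 1/20
P(D) = P(D|F1)P(F1) + P(D|F2)P(F2)
     = \frac{19}{500}
P(F1|D) = P(D|F1)P(F1) / P(D)
= \frac{4}{19}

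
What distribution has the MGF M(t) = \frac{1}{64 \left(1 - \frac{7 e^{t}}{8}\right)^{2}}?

The MGF M(t) = \frac{1}{64 \left(1 - \frac{7 e^{t}}{8}\right)^{2}} is the standard form for the NegativeBinomial distribution.
Comparing with the known MGF formula identifies: NegBin(r=2, p=1/8), X = failures before r-th success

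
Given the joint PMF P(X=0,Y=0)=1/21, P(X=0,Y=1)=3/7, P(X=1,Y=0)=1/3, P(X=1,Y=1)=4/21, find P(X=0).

P(X=0) = P(X=0,Y=0) + P(X=0,Y=1)
= 1/21 + 3/7
= 10/21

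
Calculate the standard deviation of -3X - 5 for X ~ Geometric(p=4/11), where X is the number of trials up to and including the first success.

For X ~ Geometric(p=4/11), where X is the number of trials up to and including the first success:
Var(X) = \frac{77}{16}
SD(X) = √(Var(X)) = √(\frac{77}{16}) = \frac{\sqrt{77}}{4}
SD(-3X - 5) = |-3| × SD(X) = 3 × \frac{\sqrt{77}}{4} = \frac{3 \sqrt{77}}{4}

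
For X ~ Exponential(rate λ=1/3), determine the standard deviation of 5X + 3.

For X ~ Exponential(rate λ=1/3):
Var(X) = 9
SD(X) = √(Var(X)) = √(9) = 3
SD(5X + 3) = |5| × SD(X) = 5 × 3 = 15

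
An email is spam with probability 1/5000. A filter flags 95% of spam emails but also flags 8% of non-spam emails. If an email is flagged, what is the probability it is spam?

Let D = the rare event, + = positive/flagged.
P(D) = 1/5000
P(+|D) = 95/100 = 19/20
P(+|D') = 8/100 = 2/25
P(+) = P(+|D)P(D) + P(+|D')P(D')
     = \frac{19}{20} × \frac{1}{5000} + \frac{2}{25} × \frac{4999}{5000}
     = \frac{40087}{500000}
P(D|+) = P(+|D)P(D)/P(+) = \frac{95}{40087}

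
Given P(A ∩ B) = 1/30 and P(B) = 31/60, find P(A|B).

P(A|B) = P(A ∩ B) / P(B)
= (1/30) / (31/60)
= 2/31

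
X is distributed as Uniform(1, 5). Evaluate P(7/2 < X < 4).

P(7/2 < X < 4) = ∫_{7/2}^{4} f(x) dx
where f(x) = \frac{1}{4}
= \frac{1}{8}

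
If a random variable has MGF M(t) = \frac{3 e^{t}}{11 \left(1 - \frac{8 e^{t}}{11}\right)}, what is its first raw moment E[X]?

To find E[X], compute M^(1)(0):
M^(1)(t) = \frac{3 e^{t}}{11 \left(1 - \frac{8 e^{t}}{11}\right)} + \frac{24 e^{2 t}}{121 \left(1 - \frac{8 e^{t}}{11}\right)^{2}}
M^(1)(0) = \frac{11}{3}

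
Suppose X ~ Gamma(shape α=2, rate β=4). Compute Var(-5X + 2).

For X ~ Gamma(shape α=2, rate β=4):
Var(X) = \frac{1}{8}
Var(-5X + 2) = (-5)² × Var(X) = 25 × \frac{1}{8} = \frac{25}{8}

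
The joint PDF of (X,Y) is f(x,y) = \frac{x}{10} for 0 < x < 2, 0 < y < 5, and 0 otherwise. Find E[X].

f_X(x) = ∫_0^5 \frac{x}{10} dy = \frac{x}{2}
E[X] = ∫_0^2 x × (\frac{x}{2}) dx = \frac{4}{3}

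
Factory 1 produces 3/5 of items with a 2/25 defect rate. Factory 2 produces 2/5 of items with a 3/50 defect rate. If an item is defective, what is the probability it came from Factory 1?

Using Bayes' theorem:
P(F1) = 3/5, P(D|F1) = 2/25
P(F2) = 2/5, P(D|F2) = 3/50
P(D) = P(D|F1)P(F1) + P(D|F2)P(F2)
     = \frac{9}{125}
P(F1|D) = P(D|F1)P(F1) / P(D)
= \frac{2}{3}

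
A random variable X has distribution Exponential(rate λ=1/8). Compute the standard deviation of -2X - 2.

For X ~ Exponential(rate λ=1/8):
Var(X) = 64
SD(X) = √(Var(X)) = √(64) = 8
SD(-2X - 2) = |-2| × SD(X) = 2 × 8 = 16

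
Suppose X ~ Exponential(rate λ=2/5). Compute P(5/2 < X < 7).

P(5/2 < X < 7) = ∫_{5/2}^{7} f(x) dx
where f(x) = \frac{2 e^{- \frac{2 x}{5}}}{5}
= - \frac{1}{e^{\frac{14}{5}}} + e^{-1}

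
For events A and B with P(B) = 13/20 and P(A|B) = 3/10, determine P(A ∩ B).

By definition, P(A|B) = P(A ∩ B) / P(B)
So P(A ∩ B) = P(A|B) × P(B)
= 3/10 × 13/20
= 39/200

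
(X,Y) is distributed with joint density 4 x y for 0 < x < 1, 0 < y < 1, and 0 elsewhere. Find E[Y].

E[Y] = ∫_0^1 ∫_0^1 y × f(x,y) dx dy
= \frac{2}{3}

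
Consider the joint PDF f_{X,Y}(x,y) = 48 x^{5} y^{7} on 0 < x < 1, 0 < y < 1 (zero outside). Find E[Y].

E[Y] = ∫_0^1 ∫_0^1 y × f(x,y) dx dy
= \frac{8}{9}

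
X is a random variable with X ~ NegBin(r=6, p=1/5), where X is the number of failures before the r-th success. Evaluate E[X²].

Using the identity E[X²] = Var(X) + (E[X])²:
E[X] = 24
Var(X) = 120
E[X²] = 120 + (24)²
= 696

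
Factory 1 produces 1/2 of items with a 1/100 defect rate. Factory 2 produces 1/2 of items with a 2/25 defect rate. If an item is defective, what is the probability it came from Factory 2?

Using Bayes' theorem:
P(F1) = 1/2, P(D|F1) = 1/100
P(F2) = 1/2, P(D|F2) = 2/25
P(D) = P(D|F1)P(F1) + P(D|F2)P(F2)
     = \frac{9}{200}
P(F2|D) = P(D|F2)P(F2) / P(D)
= \frac{8}{9}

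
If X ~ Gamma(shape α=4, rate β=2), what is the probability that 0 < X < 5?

P(0 < X < 5) = ∫_{0}^{5} f(x) dx
where f(x) = \frac{8 x^{3} e^{- 2 x}}{3}
= 1 - \frac{683}{3 e^{10}}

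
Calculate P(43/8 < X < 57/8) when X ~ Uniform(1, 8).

P(43/8 < X < 57/8) = ∫_{43/8}^{57/8} f(x) dx
where f(x) = \frac{1}{7}
= \frac{1}{4}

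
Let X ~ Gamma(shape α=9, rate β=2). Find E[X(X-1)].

E[X(X-1)] = E[X² - X] = E[X²] - E[X]
E[X] = \frac{9}{2}
E[X²] = Var(X) + (E[X])² = \frac{9}{4} + (\frac{9}{2})² = \frac{45}{2}
E[X(X-1)] = \frac{45}{2} - \frac{9}{2} = 18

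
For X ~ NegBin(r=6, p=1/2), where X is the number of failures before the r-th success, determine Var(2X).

For X ~ NegBin(r=6, p=1/2), where X is the number of failures before the r-th success:
Var(X) = 12
Var(2X) = (2)² × Var(X) = 4 × 12 = 48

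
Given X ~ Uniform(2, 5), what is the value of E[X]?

For X ~ Uniform(2, 5), the expected value is:
E[X] = \frac{7}{2}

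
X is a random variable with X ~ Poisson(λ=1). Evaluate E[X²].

Using the identity E[X²] = Var(X) + (E[X])²:
E[X] = 1
Var(X) = 1
E[X²] = 1 + (1)²
= 2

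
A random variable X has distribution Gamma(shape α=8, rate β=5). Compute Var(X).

For X ~ Gamma(shape α=8, rate β=5):
Var(X) = \frac{8}{25}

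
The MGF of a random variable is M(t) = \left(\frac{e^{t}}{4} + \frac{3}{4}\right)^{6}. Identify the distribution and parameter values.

The MGF M(t) = \left(\frac{e^{t}}{4} + \frac{3}{4}\right)^{6} is the standard form for the Binomial distribution.
Comparing with the known MGF formula identifies: Binomial(n=6, p=1/4)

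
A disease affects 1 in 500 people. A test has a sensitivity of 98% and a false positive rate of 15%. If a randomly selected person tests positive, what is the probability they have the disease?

Let D = the rare event, + = positive/flagged.
P(D) = 1/500
P(+|D) = 98/100 = 49/50
P(+|D') = 15/100 = 3/20
P(+) = P(+|D)P(D) + P(+|D')P(D')
     = \frac{49}{50} × \frac{1}{500} + \frac{3}{20} × \frac{499}{500}
     = \frac{7583}{50000}
P(D|+) = P(+|D)P(D)/P(+) = \frac{98}{7583}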